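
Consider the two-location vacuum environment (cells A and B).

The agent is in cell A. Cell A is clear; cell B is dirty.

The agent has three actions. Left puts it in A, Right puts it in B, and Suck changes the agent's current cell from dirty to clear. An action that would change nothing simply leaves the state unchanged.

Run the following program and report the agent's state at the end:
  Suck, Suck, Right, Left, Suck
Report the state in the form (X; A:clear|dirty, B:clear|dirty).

step 1/5 (Suck): (A; A:clear, B:dirty)
step 2/5 (Suck): (A; A:clear, B:dirty)
step 3/5 (Right): (B; A:clear, B:dirty)
step 4/5 (Left): (A; A:clear, B:dirty)
step 5/5 (Suck): (A; A:clear, B:dirty)

(A; A:clear, B:dirty)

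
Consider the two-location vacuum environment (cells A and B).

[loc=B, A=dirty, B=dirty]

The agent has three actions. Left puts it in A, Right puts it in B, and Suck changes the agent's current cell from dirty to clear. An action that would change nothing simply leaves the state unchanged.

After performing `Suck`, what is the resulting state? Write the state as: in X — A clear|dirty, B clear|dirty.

in B — A dirty, B clear

start: in B — A dirty, B dirty
[1] after Suck: in B — A dirty, B clear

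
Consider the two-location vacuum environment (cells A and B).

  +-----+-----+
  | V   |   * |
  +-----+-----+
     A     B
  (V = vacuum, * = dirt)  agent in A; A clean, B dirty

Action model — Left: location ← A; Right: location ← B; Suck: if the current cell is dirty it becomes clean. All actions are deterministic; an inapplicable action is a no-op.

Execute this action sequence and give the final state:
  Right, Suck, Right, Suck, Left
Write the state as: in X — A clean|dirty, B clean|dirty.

in A — A clean, B clean

Right (#1): in B — A clean, B dirty
Suck (#2): in B — A clean, B clean
Right (#3): in B — A clean, B clean
Suck (#4): in B — A clean, B clean
Left (#5): in A — A clean, B clean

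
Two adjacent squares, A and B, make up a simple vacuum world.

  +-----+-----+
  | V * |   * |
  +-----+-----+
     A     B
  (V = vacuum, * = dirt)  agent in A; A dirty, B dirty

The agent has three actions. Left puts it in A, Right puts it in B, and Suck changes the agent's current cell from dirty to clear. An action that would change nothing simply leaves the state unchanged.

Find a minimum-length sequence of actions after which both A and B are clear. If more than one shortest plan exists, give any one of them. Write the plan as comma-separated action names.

[1] after Suck: in A — A clear, B dirty
[2] after Right: in B — A clear, B dirty
[3] after Suck: in B — A clear, B clear
min 3: Suck A + move + Suck B

Suck, Right, Suck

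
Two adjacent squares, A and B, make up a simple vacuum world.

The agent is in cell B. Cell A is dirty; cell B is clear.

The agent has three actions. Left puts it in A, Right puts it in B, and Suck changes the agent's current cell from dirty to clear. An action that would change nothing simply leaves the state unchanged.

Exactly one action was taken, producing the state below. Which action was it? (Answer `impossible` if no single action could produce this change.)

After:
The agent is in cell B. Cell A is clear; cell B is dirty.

impossible

try  Left: loc=A A=dirty B=clear
try Right: loc=B A=dirty B=clear
try  Suck: loc=B A=dirty B=clear
no single action produces the after-state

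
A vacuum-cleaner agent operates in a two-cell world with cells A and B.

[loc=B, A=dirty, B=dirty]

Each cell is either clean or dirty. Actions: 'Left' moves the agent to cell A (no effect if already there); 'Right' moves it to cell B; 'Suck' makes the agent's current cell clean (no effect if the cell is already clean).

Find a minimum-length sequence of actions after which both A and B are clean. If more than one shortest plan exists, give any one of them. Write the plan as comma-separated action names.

Suck, Left, Suck

1) do Suck; now loc=B A=dirty B=clean
2) do Left; now loc=A A=dirty B=clean
3) do Suck; now loc=A A=clean B=clean
min 3: Suck B + move + Suck A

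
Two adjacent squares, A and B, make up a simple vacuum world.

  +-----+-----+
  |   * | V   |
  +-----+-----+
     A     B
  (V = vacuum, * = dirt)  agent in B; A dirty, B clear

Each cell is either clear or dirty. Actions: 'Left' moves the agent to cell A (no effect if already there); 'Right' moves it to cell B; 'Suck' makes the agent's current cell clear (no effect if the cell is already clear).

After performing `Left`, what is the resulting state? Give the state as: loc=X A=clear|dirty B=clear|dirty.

loc=A A=dirty B=clear

start: loc=B A=dirty B=clear
[1] after Left: loc=A A=dirty B=clear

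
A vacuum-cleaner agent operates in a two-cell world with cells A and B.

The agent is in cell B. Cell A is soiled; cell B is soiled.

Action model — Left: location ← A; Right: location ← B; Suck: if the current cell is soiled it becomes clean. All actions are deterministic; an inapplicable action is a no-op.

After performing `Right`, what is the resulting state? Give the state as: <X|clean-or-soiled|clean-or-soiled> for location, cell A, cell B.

start: <B|soiled|soiled>
[1] after Right: <B|soiled|soiled>

<B|soiled|soiled>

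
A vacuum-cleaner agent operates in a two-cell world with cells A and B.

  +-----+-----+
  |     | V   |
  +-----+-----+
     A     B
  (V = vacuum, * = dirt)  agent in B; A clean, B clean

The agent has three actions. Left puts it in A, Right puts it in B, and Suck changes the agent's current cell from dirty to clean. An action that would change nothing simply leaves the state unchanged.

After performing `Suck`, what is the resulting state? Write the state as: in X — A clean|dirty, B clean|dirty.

start: in B — A clean, B clean
[1] after Suck: in B — A clean, B clean

in B — A clean, B clean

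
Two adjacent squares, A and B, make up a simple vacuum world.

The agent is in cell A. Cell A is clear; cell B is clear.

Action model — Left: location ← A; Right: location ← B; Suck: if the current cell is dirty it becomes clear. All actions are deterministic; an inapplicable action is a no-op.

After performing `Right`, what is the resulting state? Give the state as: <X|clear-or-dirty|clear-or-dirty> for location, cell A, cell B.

start: <A|clear|clear>
t=1 Right ⇒ <B|clear|clear>

<B|clear|clear>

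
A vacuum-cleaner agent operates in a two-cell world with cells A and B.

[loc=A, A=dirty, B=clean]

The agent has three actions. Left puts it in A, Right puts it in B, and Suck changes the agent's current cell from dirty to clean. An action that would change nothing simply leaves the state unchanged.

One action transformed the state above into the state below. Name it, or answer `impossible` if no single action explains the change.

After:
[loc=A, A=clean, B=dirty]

try  Left: in A — A dirty, B clean
try Right: in B — A dirty, B clean
try  Suck: in A — A clean, B clean
no single action produces the after-state

impossible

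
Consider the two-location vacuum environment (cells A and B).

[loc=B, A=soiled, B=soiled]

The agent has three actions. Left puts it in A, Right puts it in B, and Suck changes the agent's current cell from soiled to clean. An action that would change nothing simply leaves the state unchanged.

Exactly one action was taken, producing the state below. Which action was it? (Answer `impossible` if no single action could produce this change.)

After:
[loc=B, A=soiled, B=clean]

Suck

try  Left: <A|soiled|soiled>
try Right: <B|soiled|soiled>
try  Suck: <B|soiled|clean>  ← match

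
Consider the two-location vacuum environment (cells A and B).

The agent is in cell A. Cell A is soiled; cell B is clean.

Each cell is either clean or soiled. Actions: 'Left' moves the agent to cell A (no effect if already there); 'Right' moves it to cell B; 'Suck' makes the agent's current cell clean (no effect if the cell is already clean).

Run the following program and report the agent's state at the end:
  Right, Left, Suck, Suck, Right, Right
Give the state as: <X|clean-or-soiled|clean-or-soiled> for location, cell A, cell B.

step 1/6 (Right): <B|soiled|clean>
step 2/6 (Left): <A|soiled|clean>
step 3/6 (Suck): <A|clean|clean>
step 4/6 (Suck): <A|clean|clean>
step 5/6 (Right): <B|clean|clean>
step 6/6 (Right): <B|clean|clean>

<B|clean|clean>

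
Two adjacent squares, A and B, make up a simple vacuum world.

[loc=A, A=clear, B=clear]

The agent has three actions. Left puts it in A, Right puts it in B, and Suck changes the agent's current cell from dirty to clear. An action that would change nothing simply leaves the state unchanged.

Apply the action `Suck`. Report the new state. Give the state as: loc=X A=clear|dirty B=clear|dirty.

loc=A A=clear B=clear

start: loc=A A=clear B=clear
1. Suck → loc=A A=clear B=clear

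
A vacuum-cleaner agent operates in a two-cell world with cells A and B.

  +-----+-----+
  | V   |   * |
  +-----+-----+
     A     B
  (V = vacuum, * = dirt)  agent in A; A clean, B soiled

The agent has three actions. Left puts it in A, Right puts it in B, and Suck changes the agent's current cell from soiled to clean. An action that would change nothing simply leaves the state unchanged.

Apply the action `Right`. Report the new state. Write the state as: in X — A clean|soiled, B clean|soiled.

start: in A — A clean, B soiled
t=1 Right ⇒ in B — A clean, B soiled

in B — A clean, B soiled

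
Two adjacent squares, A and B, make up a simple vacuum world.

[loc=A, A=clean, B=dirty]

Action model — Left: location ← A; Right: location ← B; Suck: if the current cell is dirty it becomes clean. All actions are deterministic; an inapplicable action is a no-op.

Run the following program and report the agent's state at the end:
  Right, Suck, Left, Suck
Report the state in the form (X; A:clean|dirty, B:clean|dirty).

(A; A:clean, B:clean)

step 1/4 (Right): (B; A:clean, B:dirty)
step 2/4 (Suck): (B; A:clean, B:clean)
step 3/4 (Left): (A; A:clean, B:clean)
step 4/4 (Suck): (A; A:clean, B:clean)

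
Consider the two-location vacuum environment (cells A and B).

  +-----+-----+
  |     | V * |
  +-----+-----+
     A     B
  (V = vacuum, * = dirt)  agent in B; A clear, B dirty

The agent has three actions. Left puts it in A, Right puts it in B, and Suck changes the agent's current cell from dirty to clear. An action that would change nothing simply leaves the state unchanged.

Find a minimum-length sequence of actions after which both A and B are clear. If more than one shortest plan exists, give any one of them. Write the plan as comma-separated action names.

t=1 Suck ⇒ (B; A:clear, B:clear)
min 1: B is dirty, one Suck

Suck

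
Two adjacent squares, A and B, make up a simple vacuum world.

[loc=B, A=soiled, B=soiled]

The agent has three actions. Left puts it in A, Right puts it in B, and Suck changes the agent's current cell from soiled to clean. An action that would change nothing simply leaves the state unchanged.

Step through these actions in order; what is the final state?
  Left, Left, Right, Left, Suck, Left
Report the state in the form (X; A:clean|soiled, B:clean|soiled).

(A; A:clean, B:soiled)

t=1 Left ⇒ (A; A:soiled, B:soiled)
t=2 Left ⇒ (A; A:soiled, B:soiled)
t=3 Right ⇒ (B; A:soiled, B:soiled)
t=4 Left ⇒ (A; A:soiled, B:soiled)
t=5 Suck ⇒ (A; A:clean, B:soiled)
t=6 Left ⇒ (A; A:clean, B:soiled)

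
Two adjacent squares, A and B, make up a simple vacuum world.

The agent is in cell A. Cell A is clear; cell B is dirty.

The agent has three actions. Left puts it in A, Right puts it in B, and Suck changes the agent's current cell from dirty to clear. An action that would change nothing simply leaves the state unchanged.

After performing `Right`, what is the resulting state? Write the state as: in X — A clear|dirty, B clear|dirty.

in B — A clear, B dirty

start: in A — A clear, B dirty
1. Right → in B — A clear, B dirty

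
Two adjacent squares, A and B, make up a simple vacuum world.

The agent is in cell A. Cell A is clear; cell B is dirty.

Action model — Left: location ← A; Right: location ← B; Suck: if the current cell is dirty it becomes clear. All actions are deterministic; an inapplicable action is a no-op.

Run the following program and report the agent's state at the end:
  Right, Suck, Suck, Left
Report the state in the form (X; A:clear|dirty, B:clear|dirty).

Right (#1): (B; A:clear, B:dirty)
Suck (#2): (B; A:clear, B:clear)
Suck (#3): (B; A:clear, B:clear)
Left (#4): (A; A:clear, B:clear)

(A; A:clear, B:clear)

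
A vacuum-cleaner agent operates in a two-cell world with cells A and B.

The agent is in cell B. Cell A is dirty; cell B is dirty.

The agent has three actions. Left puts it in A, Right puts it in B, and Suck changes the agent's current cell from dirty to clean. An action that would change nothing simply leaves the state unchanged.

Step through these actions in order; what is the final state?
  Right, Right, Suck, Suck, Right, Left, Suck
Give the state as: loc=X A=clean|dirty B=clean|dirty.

[1] after Right: loc=B A=dirty B=dirty
[2] after Right: loc=B A=dirty B=dirty
[3] after Suck: loc=B A=dirty B=clean
[4] after Suck: loc=B A=dirty B=clean
[5] after Right: loc=B A=dirty B=clean
[6] after Left: loc=A A=dirty B=clean
[7] after Suck: loc=A A=clean B=clean

loc=A A=clean B=clean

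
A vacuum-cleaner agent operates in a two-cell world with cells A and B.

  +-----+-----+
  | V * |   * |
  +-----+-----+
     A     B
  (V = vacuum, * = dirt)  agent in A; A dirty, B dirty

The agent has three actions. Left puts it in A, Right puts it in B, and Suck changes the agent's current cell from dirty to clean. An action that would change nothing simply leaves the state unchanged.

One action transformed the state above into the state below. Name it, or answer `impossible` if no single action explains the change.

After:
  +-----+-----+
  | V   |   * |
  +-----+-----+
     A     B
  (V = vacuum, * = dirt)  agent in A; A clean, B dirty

try  Left: <A|dirty|dirty>
try Right: <B|dirty|dirty>
try  Suck: <A|clean|dirty>  ← match

Suck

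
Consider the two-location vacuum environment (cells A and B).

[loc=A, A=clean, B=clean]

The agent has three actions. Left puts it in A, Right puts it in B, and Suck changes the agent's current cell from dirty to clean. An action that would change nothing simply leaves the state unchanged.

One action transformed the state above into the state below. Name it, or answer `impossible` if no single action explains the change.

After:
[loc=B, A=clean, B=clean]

Right

try  Left: loc=A A=clean B=clean
try Right: loc=B A=clean B=clean  ← match
try  Suck: loc=A A=clean B=clean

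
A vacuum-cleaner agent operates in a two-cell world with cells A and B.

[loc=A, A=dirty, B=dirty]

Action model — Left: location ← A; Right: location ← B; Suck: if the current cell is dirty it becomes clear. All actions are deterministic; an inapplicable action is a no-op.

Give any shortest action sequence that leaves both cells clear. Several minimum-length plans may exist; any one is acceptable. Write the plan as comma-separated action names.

Suck, Right, Suck

1. Suck → (A; A:clear, B:dirty)
2. Right → (B; A:clear, B:dirty)
3. Suck → (B; A:clear, B:clear)
min 3: Suck A + move + Suck B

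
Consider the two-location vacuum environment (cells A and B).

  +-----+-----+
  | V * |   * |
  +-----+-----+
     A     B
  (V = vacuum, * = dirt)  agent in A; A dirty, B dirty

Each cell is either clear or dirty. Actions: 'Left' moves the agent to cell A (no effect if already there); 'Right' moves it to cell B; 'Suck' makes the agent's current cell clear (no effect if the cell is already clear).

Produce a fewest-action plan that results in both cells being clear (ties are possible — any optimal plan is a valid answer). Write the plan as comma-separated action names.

Suck, Right, Suck

t=1 Suck ⇒ in A — A clear, B dirty
t=2 Right ⇒ in B — A clear, B dirty
t=3 Suck ⇒ in B — A clear, B clear
min 3: Suck A + move + Suck B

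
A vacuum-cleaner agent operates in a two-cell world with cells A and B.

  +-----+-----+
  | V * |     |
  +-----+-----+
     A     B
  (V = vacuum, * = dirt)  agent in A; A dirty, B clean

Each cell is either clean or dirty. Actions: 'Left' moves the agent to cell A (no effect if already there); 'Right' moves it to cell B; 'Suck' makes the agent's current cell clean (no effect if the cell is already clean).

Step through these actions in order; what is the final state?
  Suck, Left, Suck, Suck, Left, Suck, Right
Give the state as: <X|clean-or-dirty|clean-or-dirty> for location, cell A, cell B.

step 1/7 (Suck): <A|clean|clean>
step 2/7 (Left): <A|clean|clean>
step 3/7 (Suck): <A|clean|clean>
step 4/7 (Suck): <A|clean|clean>
step 5/7 (Left): <A|clean|clean>
step 6/7 (Suck): <A|clean|clean>
step 7/7 (Right): <B|clean|clean>

<B|clean|clean>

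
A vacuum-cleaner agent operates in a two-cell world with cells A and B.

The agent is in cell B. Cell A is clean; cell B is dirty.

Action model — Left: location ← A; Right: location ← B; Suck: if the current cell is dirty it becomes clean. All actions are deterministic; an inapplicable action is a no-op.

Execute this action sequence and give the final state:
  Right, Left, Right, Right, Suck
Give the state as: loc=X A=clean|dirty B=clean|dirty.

loc=B A=clean B=clean

Right (#1): loc=B A=clean B=dirty
Left (#2): loc=A A=clean B=dirty
Right (#3): loc=B A=clean B=dirty
Right (#4): loc=B A=clean B=dirty
Suck (#5): loc=B A=clean B=clean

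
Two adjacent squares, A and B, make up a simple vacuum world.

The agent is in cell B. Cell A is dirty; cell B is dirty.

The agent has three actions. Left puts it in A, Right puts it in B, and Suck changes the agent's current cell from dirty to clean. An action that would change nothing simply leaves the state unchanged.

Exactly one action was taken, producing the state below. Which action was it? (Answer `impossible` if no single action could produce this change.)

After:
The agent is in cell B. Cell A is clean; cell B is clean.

try  Left: (A; A:dirty, B:dirty)
try Right: (B; A:dirty, B:dirty)
try  Suck: (B; A:dirty, B:clean)
no single action produces the after-state

impossible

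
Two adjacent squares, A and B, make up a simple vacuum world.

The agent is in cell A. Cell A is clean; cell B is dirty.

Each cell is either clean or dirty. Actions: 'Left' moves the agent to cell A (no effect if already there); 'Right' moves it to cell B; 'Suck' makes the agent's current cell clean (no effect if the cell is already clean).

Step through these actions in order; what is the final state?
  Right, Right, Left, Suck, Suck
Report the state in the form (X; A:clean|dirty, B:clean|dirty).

[1] after Right: (B; A:clean, B:dirty)
[2] after Right: (B; A:clean, B:dirty)
[3] after Left: (A; A:clean, B:dirty)
[4] after Suck: (A; A:clean, B:dirty)
[5] after Suck: (A; A:clean, B:dirty)

(A; A:clean, B:dirty)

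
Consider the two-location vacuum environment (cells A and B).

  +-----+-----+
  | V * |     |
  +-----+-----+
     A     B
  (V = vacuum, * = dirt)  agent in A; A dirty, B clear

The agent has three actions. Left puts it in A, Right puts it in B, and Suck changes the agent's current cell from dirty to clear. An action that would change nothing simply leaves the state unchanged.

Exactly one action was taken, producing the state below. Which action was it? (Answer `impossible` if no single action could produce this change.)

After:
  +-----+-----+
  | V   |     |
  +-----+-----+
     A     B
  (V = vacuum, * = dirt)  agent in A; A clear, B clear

try  Left: (A; A:dirty, B:clear)
try Right: (B; A:dirty, B:clear)
try  Suck: (A; A:clear, B:clear)  ← match

Suck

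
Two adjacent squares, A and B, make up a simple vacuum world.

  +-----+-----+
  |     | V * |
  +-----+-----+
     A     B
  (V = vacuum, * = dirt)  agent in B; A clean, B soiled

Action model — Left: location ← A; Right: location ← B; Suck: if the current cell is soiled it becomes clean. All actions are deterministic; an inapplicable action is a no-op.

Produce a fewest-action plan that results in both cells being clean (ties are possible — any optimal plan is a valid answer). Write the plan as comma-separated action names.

Suck

step 1/1 (Suck): (B; A:clean, B:clean)
min 1: B is soiled, one Suck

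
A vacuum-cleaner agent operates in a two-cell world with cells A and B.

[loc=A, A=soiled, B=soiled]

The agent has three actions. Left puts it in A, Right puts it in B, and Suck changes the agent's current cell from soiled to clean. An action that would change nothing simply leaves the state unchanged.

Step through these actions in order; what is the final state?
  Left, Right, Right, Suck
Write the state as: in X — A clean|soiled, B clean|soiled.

in B — A soiled, B clean

Left (#1): in A — A soiled, B soiled
Right (#2): in B — A soiled, B soiled
Right (#3): in B — A soiled, B soiled
Suck (#4): in B — A soiled, B clean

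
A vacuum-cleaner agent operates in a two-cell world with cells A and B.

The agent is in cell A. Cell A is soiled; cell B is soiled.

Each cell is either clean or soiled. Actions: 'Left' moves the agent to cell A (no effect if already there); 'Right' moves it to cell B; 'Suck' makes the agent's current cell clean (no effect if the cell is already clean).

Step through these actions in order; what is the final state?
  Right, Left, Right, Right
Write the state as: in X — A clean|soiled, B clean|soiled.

t=1 Right ⇒ in B — A soiled, B soiled
t=2 Left ⇒ in A — A soiled, B soiled
t=3 Right ⇒ in B — A soiled, B soiled
t=4 Right ⇒ in B — A soiled, B soiled

in B — A soiled, B soiled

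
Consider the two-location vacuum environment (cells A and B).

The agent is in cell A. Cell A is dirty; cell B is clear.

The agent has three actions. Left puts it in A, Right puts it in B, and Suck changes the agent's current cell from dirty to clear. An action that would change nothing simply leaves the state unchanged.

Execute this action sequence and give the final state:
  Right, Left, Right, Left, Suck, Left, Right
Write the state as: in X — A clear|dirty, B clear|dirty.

in B — A clear, B clear

t=1 Right ⇒ in B — A dirty, B clear
t=2 Left ⇒ in A — A dirty, B clear
t=3 Right ⇒ in B — A dirty, B clear
t=4 Left ⇒ in A — A dirty, B clear
t=5 Suck ⇒ in A — A clear, B clear
t=6 Left ⇒ in A — A clear, B clear
t=7 Right ⇒ in B — A clear, B clear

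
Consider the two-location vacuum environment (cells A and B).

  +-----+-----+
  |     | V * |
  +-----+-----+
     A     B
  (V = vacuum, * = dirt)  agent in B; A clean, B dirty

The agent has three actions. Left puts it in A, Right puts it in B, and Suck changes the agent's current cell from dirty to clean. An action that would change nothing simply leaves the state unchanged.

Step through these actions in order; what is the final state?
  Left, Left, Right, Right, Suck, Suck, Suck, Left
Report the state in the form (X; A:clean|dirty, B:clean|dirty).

1. Left → (A; A:clean, B:dirty)
2. Left → (A; A:clean, B:dirty)
3. Right → (B; A:clean, B:dirty)
4. Right → (B; A:clean, B:dirty)
5. Suck → (B; A:clean, B:clean)
6. Suck → (B; A:clean, B:clean)
7. Suck → (B; A:clean, B:clean)
8. Left → (A; A:clean, B:clean)

(A; A:clean, B:clean)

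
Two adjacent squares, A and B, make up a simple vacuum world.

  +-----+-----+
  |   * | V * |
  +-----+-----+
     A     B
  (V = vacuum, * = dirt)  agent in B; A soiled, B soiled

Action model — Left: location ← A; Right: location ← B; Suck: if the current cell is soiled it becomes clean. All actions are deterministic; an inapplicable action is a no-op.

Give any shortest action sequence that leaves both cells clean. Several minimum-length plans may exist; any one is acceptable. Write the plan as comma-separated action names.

Suck, Left, Suck

Suck (#1): in B — A soiled, B clean
Left (#2): in A — A soiled, B clean
Suck (#3): in A — A clean, B clean
min 3: Suck B + move + Suck A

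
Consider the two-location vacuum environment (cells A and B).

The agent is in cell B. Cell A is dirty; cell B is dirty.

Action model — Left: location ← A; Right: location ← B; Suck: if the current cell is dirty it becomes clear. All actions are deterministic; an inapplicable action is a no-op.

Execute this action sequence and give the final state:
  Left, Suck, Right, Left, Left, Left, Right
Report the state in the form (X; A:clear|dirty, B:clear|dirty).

Left (#1): (A; A:dirty, B:dirty)
Suck (#2): (A; A:clear, B:dirty)
Right (#3): (B; A:clear, B:dirty)
Left (#4): (A; A:clear, B:dirty)
Left (#5): (A; A:clear, B:dirty)
Left (#6): (A; A:clear, B:dirty)
Right (#7): (B; A:clear, B:dirty)

(B; A:clear, B:dirty)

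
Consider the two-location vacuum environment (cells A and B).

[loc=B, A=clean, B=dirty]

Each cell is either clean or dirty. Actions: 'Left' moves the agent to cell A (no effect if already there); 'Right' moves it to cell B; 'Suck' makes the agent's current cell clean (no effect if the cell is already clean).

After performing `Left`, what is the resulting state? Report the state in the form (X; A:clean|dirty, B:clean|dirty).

start: (B; A:clean, B:dirty)
step 1/1 (Left): (A; A:clean, B:dirty)

(A; A:clean, B:dirty)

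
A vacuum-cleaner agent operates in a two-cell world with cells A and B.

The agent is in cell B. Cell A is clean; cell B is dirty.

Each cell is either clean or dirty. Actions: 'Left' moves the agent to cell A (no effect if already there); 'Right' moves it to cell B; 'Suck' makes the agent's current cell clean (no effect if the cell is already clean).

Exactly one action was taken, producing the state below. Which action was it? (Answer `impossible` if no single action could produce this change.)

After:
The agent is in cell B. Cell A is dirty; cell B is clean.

try  Left: loc=A A=clean B=dirty
try Right: loc=B A=clean B=dirty
try  Suck: loc=B A=clean B=clean
no single action produces the after-state

impossible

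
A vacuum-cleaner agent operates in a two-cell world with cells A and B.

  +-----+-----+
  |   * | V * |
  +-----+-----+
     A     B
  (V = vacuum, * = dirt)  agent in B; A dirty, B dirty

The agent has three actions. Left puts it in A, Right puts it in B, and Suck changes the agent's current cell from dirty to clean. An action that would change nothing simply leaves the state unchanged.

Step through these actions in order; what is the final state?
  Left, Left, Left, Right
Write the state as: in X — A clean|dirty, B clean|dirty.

in B — A dirty, B dirty

1. Left → in A — A dirty, B dirty
2. Left → in A — A dirty, B dirty
3. Left → in A — A dirty, B dirty
4. Right → in B — A dirty, B dirty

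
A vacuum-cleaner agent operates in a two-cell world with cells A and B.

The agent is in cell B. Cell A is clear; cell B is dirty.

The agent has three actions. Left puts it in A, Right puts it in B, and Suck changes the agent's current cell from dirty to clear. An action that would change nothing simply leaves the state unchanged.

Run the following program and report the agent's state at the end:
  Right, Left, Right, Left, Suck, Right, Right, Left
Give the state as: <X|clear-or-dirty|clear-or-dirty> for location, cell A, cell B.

1. Right → <B|clear|dirty>
2. Left → <A|clear|dirty>
3. Right → <B|clear|dirty>
4. Left → <A|clear|dirty>
5. Suck → <A|clear|dirty>
6. Right → <B|clear|dirty>
7. Right → <B|clear|dirty>
8. Left → <A|clear|dirty>

<A|clear|dirty>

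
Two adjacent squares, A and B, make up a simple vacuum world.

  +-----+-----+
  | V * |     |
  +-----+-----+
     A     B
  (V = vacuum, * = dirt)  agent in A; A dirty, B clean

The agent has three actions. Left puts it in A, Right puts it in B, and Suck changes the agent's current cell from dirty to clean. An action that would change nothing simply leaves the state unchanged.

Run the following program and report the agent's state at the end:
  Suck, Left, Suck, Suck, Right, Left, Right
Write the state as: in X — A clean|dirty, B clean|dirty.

1. Suck → in A — A clean, B clean
2. Left → in A — A clean, B clean
3. Suck → in A — A clean, B clean
4. Suck → in A — A clean, B clean
5. Right → in B — A clean, B clean
6. Left → in A — A clean, B clean
7. Right → in B — A clean, B clean

in B — A clean, B clean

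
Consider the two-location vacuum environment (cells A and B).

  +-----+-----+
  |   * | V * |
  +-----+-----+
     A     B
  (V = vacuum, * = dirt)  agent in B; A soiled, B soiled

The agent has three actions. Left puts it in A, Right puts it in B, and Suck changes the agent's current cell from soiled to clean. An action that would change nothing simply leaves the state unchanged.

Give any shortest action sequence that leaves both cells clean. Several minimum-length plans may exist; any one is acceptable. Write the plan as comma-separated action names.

t=1 Suck ⇒ loc=B A=soiled B=clean
t=2 Left ⇒ loc=A A=soiled B=clean
t=3 Suck ⇒ loc=A A=clean B=clean
min 3: Suck B + move + Suck A

Suck, Left, Suck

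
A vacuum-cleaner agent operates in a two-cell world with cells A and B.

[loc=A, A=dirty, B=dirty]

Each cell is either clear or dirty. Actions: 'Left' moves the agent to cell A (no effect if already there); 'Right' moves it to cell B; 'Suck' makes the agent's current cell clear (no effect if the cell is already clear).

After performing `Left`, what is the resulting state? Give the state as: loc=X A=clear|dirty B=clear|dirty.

loc=A A=dirty B=dirty

start: loc=A A=dirty B=dirty
step 1/1 (Left): loc=A A=dirty B=dirty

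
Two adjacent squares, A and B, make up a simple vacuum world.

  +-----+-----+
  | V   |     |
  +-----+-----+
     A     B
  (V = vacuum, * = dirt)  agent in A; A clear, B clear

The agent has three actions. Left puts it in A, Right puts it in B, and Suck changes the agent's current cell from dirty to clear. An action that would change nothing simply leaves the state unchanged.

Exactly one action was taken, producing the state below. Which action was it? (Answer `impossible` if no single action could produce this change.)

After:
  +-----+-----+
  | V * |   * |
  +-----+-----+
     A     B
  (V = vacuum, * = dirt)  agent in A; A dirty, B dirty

try  Left: (A; A:clear, B:clear)
try Right: (B; A:clear, B:clear)
try  Suck: (A; A:clear, B:clear)
no single action produces the after-state

impossible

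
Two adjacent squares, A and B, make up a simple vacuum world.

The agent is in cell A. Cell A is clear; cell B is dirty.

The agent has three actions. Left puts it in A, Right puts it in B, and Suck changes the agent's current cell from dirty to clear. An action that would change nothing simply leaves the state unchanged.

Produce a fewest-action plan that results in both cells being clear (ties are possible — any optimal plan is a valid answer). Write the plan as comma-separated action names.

1) do Right; now <B|clear|dirty>
2) do Suck; now <B|clear|clear>
min 2: go B then Suck

Right, Suck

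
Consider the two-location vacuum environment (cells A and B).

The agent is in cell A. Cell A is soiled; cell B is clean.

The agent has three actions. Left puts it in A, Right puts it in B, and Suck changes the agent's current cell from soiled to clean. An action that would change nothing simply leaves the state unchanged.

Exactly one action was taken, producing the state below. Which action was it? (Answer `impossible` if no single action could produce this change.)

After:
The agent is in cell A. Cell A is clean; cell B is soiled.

try  Left: <A|soiled|clean>
try Right: <B|soiled|clean>
try  Suck: <A|clean|clean>
no single action produces the after-state

impossible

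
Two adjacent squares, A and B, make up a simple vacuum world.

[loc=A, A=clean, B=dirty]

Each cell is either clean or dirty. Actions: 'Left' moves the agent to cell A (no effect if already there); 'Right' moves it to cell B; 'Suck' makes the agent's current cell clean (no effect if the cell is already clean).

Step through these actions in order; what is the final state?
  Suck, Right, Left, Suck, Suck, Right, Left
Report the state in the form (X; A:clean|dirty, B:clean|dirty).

t=1 Suck ⇒ (A; A:clean, B:dirty)
t=2 Right ⇒ (B; A:clean, B:dirty)
t=3 Left ⇒ (A; A:clean, B:dirty)
t=4 Suck ⇒ (A; A:clean, B:dirty)
t=5 Suck ⇒ (A; A:clean, B:dirty)
t=6 Right ⇒ (B; A:clean, B:dirty)
t=7 Left ⇒ (A; A:clean, B:dirty)

(A; A:clean, B:dirty)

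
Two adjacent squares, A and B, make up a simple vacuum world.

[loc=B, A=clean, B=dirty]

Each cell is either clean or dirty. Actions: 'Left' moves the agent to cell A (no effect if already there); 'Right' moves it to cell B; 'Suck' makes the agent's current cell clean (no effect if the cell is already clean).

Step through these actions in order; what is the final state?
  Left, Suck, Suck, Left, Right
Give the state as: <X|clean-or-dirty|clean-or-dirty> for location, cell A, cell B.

<B|clean|dirty>

step 1/5 (Left): <A|clean|dirty>
step 2/5 (Suck): <A|clean|dirty>
step 3/5 (Suck): <A|clean|dirty>
step 4/5 (Left): <A|clean|dirty>
step 5/5 (Right): <B|clean|dirty>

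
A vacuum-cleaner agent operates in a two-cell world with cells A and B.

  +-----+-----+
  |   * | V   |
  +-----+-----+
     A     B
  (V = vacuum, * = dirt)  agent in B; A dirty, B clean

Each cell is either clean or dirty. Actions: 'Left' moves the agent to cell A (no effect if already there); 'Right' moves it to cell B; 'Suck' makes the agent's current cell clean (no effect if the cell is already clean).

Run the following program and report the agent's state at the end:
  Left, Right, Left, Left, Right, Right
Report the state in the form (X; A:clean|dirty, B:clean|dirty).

step 1/6 (Left): (A; A:dirty, B:clean)
step 2/6 (Right): (B; A:dirty, B:clean)
step 3/6 (Left): (A; A:dirty, B:clean)
step 4/6 (Left): (A; A:dirty, B:clean)
step 5/6 (Right): (B; A:dirty, B:clean)
step 6/6 (Right): (B; A:dirty, B:clean)

(B; A:dirty, B:clean)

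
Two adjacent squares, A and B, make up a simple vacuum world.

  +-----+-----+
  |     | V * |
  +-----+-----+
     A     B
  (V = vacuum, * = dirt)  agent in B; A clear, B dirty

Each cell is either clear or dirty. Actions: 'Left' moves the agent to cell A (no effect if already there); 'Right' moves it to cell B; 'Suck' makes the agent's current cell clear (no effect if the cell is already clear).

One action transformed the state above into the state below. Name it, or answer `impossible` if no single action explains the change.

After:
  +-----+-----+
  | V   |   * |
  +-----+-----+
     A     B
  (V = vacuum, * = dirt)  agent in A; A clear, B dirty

try  Left: (A; A:clear, B:dirty)  ← match
try Right: (B; A:clear, B:dirty)
try  Suck: (B; A:clear, B:clear)

Left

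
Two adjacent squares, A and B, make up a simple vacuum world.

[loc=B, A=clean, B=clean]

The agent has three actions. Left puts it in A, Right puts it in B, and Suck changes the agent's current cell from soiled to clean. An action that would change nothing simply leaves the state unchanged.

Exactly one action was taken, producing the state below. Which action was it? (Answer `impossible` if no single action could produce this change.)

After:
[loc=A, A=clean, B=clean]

Left

try  Left: <A|clean|clean>  ← match
try Right: <B|clean|clean>
try  Suck: <B|clean|clean>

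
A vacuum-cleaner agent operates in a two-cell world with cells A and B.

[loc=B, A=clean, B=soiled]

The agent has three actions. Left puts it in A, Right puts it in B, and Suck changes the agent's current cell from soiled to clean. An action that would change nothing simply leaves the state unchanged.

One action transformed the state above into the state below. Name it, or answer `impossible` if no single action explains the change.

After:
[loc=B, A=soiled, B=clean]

impossible

try  Left: <A|clean|soiled>
try Right: <B|clean|soiled>
try  Suck: <B|clean|clean>
no single action produces the after-state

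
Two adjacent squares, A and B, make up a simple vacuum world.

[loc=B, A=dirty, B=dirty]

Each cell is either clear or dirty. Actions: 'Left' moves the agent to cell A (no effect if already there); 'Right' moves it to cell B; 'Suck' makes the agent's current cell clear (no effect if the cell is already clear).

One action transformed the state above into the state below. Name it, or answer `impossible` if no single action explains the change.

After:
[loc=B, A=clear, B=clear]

try  Left: in A — A dirty, B dirty
try Right: in B — A dirty, B dirty
try  Suck: in B — A dirty, B clear
no single action produces the after-state

impossible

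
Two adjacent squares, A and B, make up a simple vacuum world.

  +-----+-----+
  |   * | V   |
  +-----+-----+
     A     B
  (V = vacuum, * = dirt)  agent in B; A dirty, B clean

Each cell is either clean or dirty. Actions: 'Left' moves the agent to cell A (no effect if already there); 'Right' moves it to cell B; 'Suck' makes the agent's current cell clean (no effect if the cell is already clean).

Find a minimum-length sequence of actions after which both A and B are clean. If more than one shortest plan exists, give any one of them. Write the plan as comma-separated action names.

Left, Suck

Left (#1): <A|dirty|clean>
Suck (#2): <A|clean|clean>
min 2: go A then Suck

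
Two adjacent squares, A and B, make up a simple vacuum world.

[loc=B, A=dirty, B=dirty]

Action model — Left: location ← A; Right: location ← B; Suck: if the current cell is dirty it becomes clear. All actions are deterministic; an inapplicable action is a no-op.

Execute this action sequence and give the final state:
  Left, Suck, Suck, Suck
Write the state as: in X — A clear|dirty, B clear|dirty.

in A — A clear, B dirty

Left (#1): in A — A dirty, B dirty
Suck (#2): in A — A clear, B dirty
Suck (#3): in A — A clear, B dirty
Suck (#4): in A — A clear, B dirty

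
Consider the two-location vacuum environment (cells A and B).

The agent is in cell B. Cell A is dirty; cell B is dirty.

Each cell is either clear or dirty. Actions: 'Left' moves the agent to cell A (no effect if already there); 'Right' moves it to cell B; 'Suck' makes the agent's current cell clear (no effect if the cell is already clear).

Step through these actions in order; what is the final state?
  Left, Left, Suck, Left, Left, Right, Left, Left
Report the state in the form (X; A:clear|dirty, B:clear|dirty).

[1] after Left: (A; A:dirty, B:dirty)
[2] after Left: (A; A:dirty, B:dirty)
[3] after Suck: (A; A:clear, B:dirty)
[4] after Left: (A; A:clear, B:dirty)
[5] after Left: (A; A:clear, B:dirty)
[6] after Right: (B; A:clear, B:dirty)
[7] after Left: (A; A:clear, B:dirty)
[8] after Left: (A; A:clear, B:dirty)

(A; A:clear, B:dirty)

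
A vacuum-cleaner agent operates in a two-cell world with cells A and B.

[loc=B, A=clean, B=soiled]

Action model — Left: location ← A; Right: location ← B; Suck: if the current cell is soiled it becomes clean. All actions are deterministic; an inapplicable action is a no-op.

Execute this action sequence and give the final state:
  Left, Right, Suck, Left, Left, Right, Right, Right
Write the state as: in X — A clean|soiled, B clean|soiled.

in B — A clean, B clean

Left (#1): in A — A clean, B soiled
Right (#2): in B — A clean, B soiled
Suck (#3): in B — A clean, B clean
Left (#4): in A — A clean, B clean
Left (#5): in A — A clean, B clean
Right (#6): in B — A clean, B clean
Right (#7): in B — A clean, B clean
Right (#8): in B — A clean, B clean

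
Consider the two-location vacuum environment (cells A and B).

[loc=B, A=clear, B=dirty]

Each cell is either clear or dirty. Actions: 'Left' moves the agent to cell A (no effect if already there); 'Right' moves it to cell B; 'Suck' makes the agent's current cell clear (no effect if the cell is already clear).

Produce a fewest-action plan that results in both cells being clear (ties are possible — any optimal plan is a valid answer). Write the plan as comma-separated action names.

Suck

Suck (#1): loc=B A=clear B=clear
min 1: B is dirty, one Suck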